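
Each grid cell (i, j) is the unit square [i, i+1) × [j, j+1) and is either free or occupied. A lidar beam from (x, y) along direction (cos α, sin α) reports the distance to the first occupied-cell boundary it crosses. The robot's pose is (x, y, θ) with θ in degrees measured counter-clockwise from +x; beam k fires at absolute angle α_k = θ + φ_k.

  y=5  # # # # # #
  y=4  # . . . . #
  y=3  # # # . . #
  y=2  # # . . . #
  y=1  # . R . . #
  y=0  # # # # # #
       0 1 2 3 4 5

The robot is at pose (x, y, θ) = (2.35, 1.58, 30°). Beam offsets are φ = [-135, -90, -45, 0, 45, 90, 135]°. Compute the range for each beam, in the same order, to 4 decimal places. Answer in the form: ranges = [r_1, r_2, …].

beam 1: φ=-135°, α=255°
  direction (-0.2588, -0.9659); cell (2,1); t to first gridline: x 1.3523, y 0.6005 (then +3.8637 / +1.0353)
    (2,0) via y @ 0.6005  # hit
  → r_1 = 0.6005
beam 2: φ=-90°, α=300°
  direction (0.5000, -0.8660); cell (2,1); t to first gridline: x 1.3000, y 0.6697 (then +2.0000 / +1.1547)
    (2,0) via y @ 0.6697  # hit
  → r_2 = 0.6697
beam 3: φ=-45°, α=345°
  direction (0.9659, -0.2588); cell (2,1); t to first gridline: x 0.6729, y 2.2409 (then +1.0353 / +3.8637)
    (3,1) via x @ 0.6729
    (4,1) via x @ 1.7082
    (4,0) via y @ 2.2409  # hit
  → r_3 = 2.2409
beam 4: φ=0°, α=30°
  direction (0.8660, 0.5000); cell (2,1); t to first gridline: x 0.7506, y 0.8400 (then +1.1547 / +2.0000)
    (3,1) via x @ 0.7506
    (3,2) via y @ 0.8400
    (4,2) via x @ 1.9053
    (4,3) via y @ 2.8400
    (5,3) via x @ 3.0600  # hit
  → r_4 = 3.0600
beam 5: φ=45°, α=75°
  direction (0.2588, 0.9659); cell (2,1); t to first gridline: x 2.5114, y 0.4348 (then +3.8637 / +1.0353)
    (2,2) via y @ 0.4348
    (2,3) via y @ 1.4701  # hit
  → r_5 = 1.4701
beam 6: φ=90°, α=120°
  direction (-0.5000, 0.8660); cell (2,1); t to first gridline: x 0.7000, y 0.4850 (then +2.0000 / +1.1547)
    (2,2) via y @ 0.4850
    (1,2) via x @ 0.7000  # hit
  → r_6 = 0.7000
beam 7: φ=135°, α=165°
  direction (-0.9659, 0.2588); cell (2,1); t to first gridline: x 0.3623, y 1.6228 (then +1.0353 / +3.8637)
    (1,1) via x @ 0.3623
    (0,1) via x @ 1.3976  # hit
  → r_7 = 1.3976

ranges = [0.6005, 0.6697, 2.2409, 3.0600, 1.4701, 0.7000, 1.3976]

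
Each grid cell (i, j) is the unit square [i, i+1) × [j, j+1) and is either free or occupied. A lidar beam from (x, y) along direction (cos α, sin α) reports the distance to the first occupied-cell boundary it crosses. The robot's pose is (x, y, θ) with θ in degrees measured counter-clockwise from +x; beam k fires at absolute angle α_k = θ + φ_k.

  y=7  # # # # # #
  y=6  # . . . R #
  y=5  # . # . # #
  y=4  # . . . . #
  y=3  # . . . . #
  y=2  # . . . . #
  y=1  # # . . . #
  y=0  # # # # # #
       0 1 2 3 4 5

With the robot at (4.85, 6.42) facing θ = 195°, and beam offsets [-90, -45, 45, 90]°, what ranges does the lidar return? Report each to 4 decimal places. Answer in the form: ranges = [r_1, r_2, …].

ranges = [0.6005, 1.1600, 0.4850, 0.4348]

beam 1: φ=-90°, α=105°
  d=(-0.2588,0.9659)  start (4,6)  tX=3.2841 tY=0.6005  stride 1/|dx|=3.8637 1/|dy|=1.0353
    cross y-line → (4,7), t=0.6005 (wall)
  → r_1 = 0.6005
beam 2: φ=-45°, α=150°
  d=(-0.8660,0.5000)  start (4,6)  tX=0.9815 tY=1.1600  stride 1/|dx|=1.1547 1/|dy|=2.0000
    cross x-line → (3,6), t=0.9815
    cross y-line → (3,7), t=1.1600 (wall)
  → r_2 = 1.1600
beam 3: φ=45°, α=240°
  d=(-0.5000,-0.8660)  start (4,6)  tX=1.7000 tY=0.4850  stride 1/|dx|=2.0000 1/|dy|=1.1547
    cross y-line → (4,5), t=0.4850 (wall)
  → r_3 = 0.4850
beam 4: φ=90°, α=285°
  d=(0.2588,-0.9659)  start (4,6)  tX=0.5796 tY=0.4348  stride 1/|dx|=3.8637 1/|dy|=1.0353
    cross y-line → (4,5), t=0.4348 (wall)
  → r_4 = 0.4348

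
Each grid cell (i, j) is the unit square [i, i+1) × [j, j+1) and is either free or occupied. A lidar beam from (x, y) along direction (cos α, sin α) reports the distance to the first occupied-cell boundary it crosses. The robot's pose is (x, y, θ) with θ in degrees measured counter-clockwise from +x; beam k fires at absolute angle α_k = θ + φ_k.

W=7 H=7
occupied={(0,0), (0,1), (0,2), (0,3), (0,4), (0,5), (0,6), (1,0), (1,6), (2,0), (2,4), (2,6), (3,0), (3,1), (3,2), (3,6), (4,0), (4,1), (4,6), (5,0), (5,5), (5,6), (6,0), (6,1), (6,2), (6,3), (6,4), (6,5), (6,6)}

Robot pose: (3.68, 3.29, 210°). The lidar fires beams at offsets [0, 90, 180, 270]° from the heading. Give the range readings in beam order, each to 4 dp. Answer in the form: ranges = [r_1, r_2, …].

beam 1: φ=0°, α=210°
  cosα=-0.8660 sinα=-0.5000 | (3,3) | tMaxX 0.7852 tMaxY 0.5800 | tΔX 1.1547 tΔY 2.0000
    t=0.5800 [y] (3,2) — stop
  → r_1 = 0.5800
beam 2: φ=90°, α=300°
  cosα=0.5000 sinα=-0.8660 | (3,3) | tMaxX 0.6400 tMaxY 0.3349 | tΔX 2.0000 tΔY 1.1547
    t=0.3349 [y] (3,2) — stop
  → r_2 = 0.3349
beam 3: φ=180°, α=30°
  cosα=0.8660 sinα=0.5000 | (3,3) | tMaxX 0.3695 tMaxY 1.4200 | tΔX 1.1547 tΔY 2.0000
    t=0.3695 [x] (4,3)
    t=1.4200 [y] (4,4)
    t=1.5242 [x] (5,4)
    t=2.6789 [x] (6,4) — stop
  → r_3 = 2.6789
beam 4: φ=270°, α=120°
  cosα=-0.5000 sinα=0.8660 | (3,3) | tMaxX 1.3600 tMaxY 0.8198 | tΔX 2.0000 tΔY 1.1547
    t=0.8198 [y] (3,4)
    t=1.3600 [x] (2,4) — stop
  → r_4 = 1.3600

ranges = [0.5800, 0.3349, 2.6789, 1.3600]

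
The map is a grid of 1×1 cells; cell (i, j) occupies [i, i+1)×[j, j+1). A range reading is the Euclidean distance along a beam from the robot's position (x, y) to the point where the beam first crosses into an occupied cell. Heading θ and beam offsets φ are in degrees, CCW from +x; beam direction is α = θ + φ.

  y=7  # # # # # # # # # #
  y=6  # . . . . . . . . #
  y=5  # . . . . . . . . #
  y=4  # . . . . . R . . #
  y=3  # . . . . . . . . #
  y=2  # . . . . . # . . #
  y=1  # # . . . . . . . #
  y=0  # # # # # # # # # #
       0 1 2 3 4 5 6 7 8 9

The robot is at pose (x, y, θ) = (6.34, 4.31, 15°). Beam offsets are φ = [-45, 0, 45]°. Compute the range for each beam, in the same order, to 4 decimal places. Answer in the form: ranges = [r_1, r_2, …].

beam 1: φ=-45°, α=330°
  direction (0.8660, -0.5000); cell (6,4); t to first gridline: x 0.7621, y 0.6200 (then +1.1547 / +2.0000)
    (6,3) via y @ 0.6200
    (7,3) via x @ 0.7621
    (8,3) via x @ 1.9168
    (8,2) via y @ 2.6200
    (9,2) via x @ 3.0715  # hit
  → r_1 = 3.0715
beam 2: φ=0°, α=15°
  direction (0.9659, 0.2588); cell (6,4); t to first gridline: x 0.6833, y 2.6660 (then +1.0353 / +3.8637)
    (7,4) via x @ 0.6833
    (8,4) via x @ 1.7186
    (8,5) via y @ 2.6660
    (9,5) via x @ 2.7538  # hit
  → r_2 = 2.7538
beam 3: φ=45°, α=60°
  direction (0.5000, 0.8660); cell (6,4); t to first gridline: x 1.3200, y 0.7967 (then +2.0000 / +1.1547)
    (6,5) via y @ 0.7967
    (7,5) via x @ 1.3200
    (7,6) via y @ 1.9514
    (7,7) via y @ 3.1061  # hit
  → r_3 = 3.1061

ranges = [3.0715, 2.7538, 3.1061]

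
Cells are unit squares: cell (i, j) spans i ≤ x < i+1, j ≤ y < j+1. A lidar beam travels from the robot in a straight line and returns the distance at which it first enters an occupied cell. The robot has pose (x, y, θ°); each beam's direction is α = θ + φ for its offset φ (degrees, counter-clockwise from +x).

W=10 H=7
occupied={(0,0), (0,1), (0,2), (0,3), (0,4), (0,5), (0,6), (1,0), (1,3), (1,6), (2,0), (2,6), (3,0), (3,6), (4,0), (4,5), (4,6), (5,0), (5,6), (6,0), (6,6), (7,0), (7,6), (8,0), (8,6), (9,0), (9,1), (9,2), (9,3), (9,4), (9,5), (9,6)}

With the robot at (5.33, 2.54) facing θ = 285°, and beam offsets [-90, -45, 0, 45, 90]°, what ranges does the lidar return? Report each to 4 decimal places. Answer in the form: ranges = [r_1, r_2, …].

beam 1: φ=-90°, α=195°
  d=(-0.9659,-0.2588)  start (5,2)  tX=0.3416 tY=2.0864  stride 1/|dx|=1.0353 1/|dy|=3.8637
    cross x-line → (4,2), t=0.3416
    cross x-line → (3,2), t=1.3769
    cross y-line → (3,1), t=2.0864
    cross x-line → (2,1), t=2.4122
    cross x-line → (1,1), t=3.4475
    cross x-line → (0,1), t=4.4827 (wall)
  → r_1 = 4.4827
beam 2: φ=-45°, α=240°
  d=(-0.5000,-0.8660)  start (5,2)  tX=0.6600 tY=0.6235  stride 1/|dx|=2.0000 1/|dy|=1.1547
    cross y-line → (5,1), t=0.6235
    cross x-line → (4,1), t=0.6600
    cross y-line → (4,0), t=1.7782 (wall)
  → r_2 = 1.7782
beam 3: φ=0°, α=285°
  d=(0.2588,-0.9659)  start (5,2)  tX=2.5887 tY=0.5590  stride 1/|dx|=3.8637 1/|dy|=1.0353
    cross y-line → (5,1), t=0.5590
    cross y-line → (5,0), t=1.5943 (wall)
  → r_3 = 1.5943
beam 4: φ=45°, α=330°
  d=(0.8660,-0.5000)  start (5,2)  tX=0.7736 tY=1.0800  stride 1/|dx|=1.1547 1/|dy|=2.0000
    cross x-line → (6,2), t=0.7736
    cross y-line → (6,1), t=1.0800
    cross x-line → (7,1), t=1.9283
    cross y-line → (7,0), t=3.0800 (wall)
  → r_4 = 3.0800
beam 5: φ=90°, α=15°
  d=(0.9659,0.2588)  start (5,2)  tX=0.6936 tY=1.7773  stride 1/|dx|=1.0353 1/|dy|=3.8637
    cross x-line → (6,2), t=0.6936
    cross x-line → (7,2), t=1.7289
    cross y-line → (7,3), t=1.7773
    cross x-line → (8,3), t=2.7642
    cross x-line → (9,3), t=3.7995 (wall)
  → r_5 = 3.7995

ranges = [4.4827, 1.7782, 1.5943, 3.0800, 3.7995]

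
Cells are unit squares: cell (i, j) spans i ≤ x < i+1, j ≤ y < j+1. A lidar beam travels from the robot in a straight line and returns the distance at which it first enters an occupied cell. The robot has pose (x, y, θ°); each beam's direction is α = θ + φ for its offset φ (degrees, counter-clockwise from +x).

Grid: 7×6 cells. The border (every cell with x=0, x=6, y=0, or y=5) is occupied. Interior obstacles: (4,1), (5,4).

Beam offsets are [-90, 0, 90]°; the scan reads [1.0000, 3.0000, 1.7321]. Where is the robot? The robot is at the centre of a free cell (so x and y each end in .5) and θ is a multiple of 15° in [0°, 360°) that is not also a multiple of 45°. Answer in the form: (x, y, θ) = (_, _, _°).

(x, y, θ) = (1.5, 3.5, 330°)

Candidates: 18 free-cell centres × 16 headings = 288 poses. Raycast each; keep the one whose scan matches to 4 dp.
  (1.5, 1.5, 345°): beam 1 = 0.5176 ≠ 1.0000 ✗
  (2.5, 2.5, 330°): beam 1 = 1.7321 ≠ 1.0000 ✗
  (1.5, 2.5, 15°): beam 1 = 1.5529 ≠ 1.0000 ✗
  …
  (1.5, 3.5, 330°): r_1=1.0000, r_2=3.0000, r_3=1.7321 — all match ✓
No second candidate reproduces the full scan.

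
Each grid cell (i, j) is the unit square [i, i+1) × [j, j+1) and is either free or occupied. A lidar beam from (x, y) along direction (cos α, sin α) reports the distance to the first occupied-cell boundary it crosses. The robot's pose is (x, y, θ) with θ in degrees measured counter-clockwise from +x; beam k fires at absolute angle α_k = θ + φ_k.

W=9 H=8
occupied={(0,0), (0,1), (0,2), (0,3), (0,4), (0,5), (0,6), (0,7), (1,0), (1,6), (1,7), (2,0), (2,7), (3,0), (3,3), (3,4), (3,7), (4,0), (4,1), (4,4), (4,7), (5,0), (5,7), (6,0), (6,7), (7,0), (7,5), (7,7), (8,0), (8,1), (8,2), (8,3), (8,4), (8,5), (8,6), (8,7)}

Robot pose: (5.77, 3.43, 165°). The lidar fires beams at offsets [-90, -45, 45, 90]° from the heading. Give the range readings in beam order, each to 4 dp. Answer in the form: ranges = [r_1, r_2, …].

ranges = [3.6959, 1.5400, 4.8600, 2.5157]

beam 1: φ=-90°, α=75°
  d=(0.2588,0.9659)  start (5,3)  tX=0.8887 tY=0.5901  stride 1/|dx|=3.8637 1/|dy|=1.0353
    cross y-line → (5,4), t=0.5901
    cross x-line → (6,4), t=0.8887
    cross y-line → (6,5), t=1.6254
    cross y-line → (6,6), t=2.6607
    cross y-line → (6,7), t=3.6959 (wall)
  → r_1 = 3.6959
beam 2: φ=-45°, α=120°
  d=(-0.5000,0.8660)  start (5,3)  tX=1.5400 tY=0.6582  stride 1/|dx|=2.0000 1/|dy|=1.1547
    cross y-line → (5,4), t=0.6582
    cross x-line → (4,4), t=1.5400 (wall)
  → r_2 = 1.5400
beam 3: φ=45°, α=210°
  d=(-0.8660,-0.5000)  start (5,3)  tX=0.8891 tY=0.8600  stride 1/|dx|=1.1547 1/|dy|=2.0000
    cross y-line → (5,2), t=0.8600
    cross x-line → (4,2), t=0.8891
    cross x-line → (3,2), t=2.0438
    cross y-line → (3,1), t=2.8600
    cross x-line → (2,1), t=3.1985
    cross x-line → (1,1), t=4.3532
    cross y-line → (1,0), t=4.8600 (wall)
  → r_3 = 4.8600
beam 4: φ=90°, α=255°
  d=(-0.2588,-0.9659)  start (5,3)  tX=2.9751 tY=0.4452  stride 1/|dx|=3.8637 1/|dy|=1.0353
    cross y-line → (5,2), t=0.4452
    cross y-line → (5,1), t=1.4804
    cross y-line → (5,0), t=2.5157 (wall)
  → r_4 = 2.5157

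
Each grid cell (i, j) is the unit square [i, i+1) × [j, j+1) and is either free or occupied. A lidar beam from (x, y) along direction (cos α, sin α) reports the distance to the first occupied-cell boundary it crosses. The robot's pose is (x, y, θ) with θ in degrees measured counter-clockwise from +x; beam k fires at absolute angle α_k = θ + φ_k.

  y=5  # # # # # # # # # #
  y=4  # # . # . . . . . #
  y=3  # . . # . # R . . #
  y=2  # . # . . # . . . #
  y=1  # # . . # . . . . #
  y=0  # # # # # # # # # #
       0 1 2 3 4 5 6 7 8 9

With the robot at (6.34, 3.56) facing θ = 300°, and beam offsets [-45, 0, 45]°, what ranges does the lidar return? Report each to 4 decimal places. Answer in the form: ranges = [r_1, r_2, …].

ranges = [1.3137, 2.9560, 2.7538]

beam 1: φ=-45°, α=255°
  direction (-0.2588, -0.9659); cell (6,3); t to first gridline: x 1.3137, y 0.5798 (then +3.8637 / +1.0353)
    (6,2) via y @ 0.5798
    (5,2) via x @ 1.3137  # hit
  → r_1 = 1.3137
beam 2: φ=0°, α=300°
  direction (0.5000, -0.8660); cell (6,3); t to first gridline: x 1.3200, y 0.6466 (then +2.0000 / +1.1547)
    (6,2) via y @ 0.6466
    (7,2) via x @ 1.3200
    (7,1) via y @ 1.8013
    (7,0) via y @ 2.9560  # hit
  → r_2 = 2.9560
beam 3: φ=45°, α=345°
  direction (0.9659, -0.2588); cell (6,3); t to first gridline: x 0.6833, y 2.1637 (then +1.0353 / +3.8637)
    (7,3) via x @ 0.6833
    (8,3) via x @ 1.7186
    (8,2) via y @ 2.1637
    (9,2) via x @ 2.7538  # hit
  → r_3 = 2.7538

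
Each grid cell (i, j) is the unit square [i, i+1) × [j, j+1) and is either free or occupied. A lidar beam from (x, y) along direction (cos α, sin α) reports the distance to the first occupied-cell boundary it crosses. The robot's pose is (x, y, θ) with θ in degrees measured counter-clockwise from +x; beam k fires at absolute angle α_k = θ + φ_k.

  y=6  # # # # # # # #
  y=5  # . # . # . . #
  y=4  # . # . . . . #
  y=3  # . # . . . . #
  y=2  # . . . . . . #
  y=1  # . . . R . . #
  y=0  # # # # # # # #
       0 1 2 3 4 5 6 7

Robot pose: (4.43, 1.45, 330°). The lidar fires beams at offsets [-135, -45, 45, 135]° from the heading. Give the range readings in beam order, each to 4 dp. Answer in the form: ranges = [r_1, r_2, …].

ranges = [1.7387, 0.4659, 2.6607, 4.7105]

beam 1: φ=-135°, α=195°
  dir = (cos 195°, sin 195°) = (-0.9659, -0.2588); from cell (4,1)
  next x-line at t=0.4452, next y-line at t=1.7387; Δt_x=1.0353, Δt_y=3.8637
    x: enter (3,1) at t=0.4452
    x: enter (2,1) at t=1.4804
    y: enter (2,0) at t=1.7387 ← occupied
  → r_1 = 1.7387
beam 2: φ=-45°, α=285°
  dir = (cos 285°, sin 285°) = (0.2588, -0.9659); from cell (4,1)
  next x-line at t=2.2023, next y-line at t=0.4659; Δt_x=3.8637, Δt_y=1.0353
    y: enter (4,0) at t=0.4659 ← occupied
  → r_2 = 0.4659
beam 3: φ=45°, α=15°
  dir = (cos 15°, sin 15°) = (0.9659, 0.2588); from cell (4,1)
  next x-line at t=0.5901, next y-line at t=2.1250; Δt_x=1.0353, Δt_y=3.8637
    x: enter (5,1) at t=0.5901
    x: enter (6,1) at t=1.6254
    y: enter (6,2) at t=2.1250
    x: enter (7,2) at t=2.6607 ← occupied
  → r_3 = 2.6607
beam 4: φ=135°, α=105°
  dir = (cos 105°, sin 105°) = (-0.2588, 0.9659); from cell (4,1)
  next x-line at t=1.6614, next y-line at t=0.5694; Δt_x=3.8637, Δt_y=1.0353
    y: enter (4,2) at t=0.5694
    y: enter (4,3) at t=1.6047
    x: enter (3,3) at t=1.6614
    y: enter (3,4) at t=2.6400
    y: enter (3,5) at t=3.6752
    y: enter (3,6) at t=4.7105 ← occupied
  → r_4 = 4.7105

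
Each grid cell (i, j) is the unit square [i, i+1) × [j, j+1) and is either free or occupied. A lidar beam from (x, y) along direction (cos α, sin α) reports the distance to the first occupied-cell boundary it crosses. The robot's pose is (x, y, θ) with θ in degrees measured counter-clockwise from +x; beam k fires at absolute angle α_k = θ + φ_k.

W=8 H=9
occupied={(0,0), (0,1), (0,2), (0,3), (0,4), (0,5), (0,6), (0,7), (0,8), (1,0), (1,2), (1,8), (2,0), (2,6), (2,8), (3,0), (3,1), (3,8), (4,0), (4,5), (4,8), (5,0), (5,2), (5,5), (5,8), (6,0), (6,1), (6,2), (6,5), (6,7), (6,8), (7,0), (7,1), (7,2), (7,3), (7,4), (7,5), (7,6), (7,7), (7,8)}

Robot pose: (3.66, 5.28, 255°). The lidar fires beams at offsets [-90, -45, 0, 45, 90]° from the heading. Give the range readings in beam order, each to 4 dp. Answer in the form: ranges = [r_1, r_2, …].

beam 1: φ=-90°, α=165°
  direction (-0.9659, 0.2588); cell (3,5); t to first gridline: x 0.6833, y 2.7819 (then +1.0353 / +3.8637)
    (2,5) via x @ 0.6833
    (1,5) via x @ 1.7186
    (0,5) via x @ 2.7538  # hit
  → r_1 = 2.7538
beam 2: φ=-45°, α=210°
  direction (-0.8660, -0.5000); cell (3,5); t to first gridline: x 0.7621, y 0.5600 (then +1.1547 / +2.0000)
    (3,4) via y @ 0.5600
    (2,4) via x @ 0.7621
    (1,4) via x @ 1.9168
    (1,3) via y @ 2.5600
    (0,3) via x @ 3.0715  # hit
  → r_2 = 3.0715
beam 3: φ=0°, α=255°
  direction (-0.2588, -0.9659); cell (3,5); t to first gridline: x 2.5500, y 0.2899 (then +3.8637 / +1.0353)
    (3,4) via y @ 0.2899
    (3,3) via y @ 1.3252
    (3,2) via y @ 2.3604
    (2,2) via x @ 2.5500
    (2,1) via y @ 3.3957
    (2,0) via y @ 4.4310  # hit
  → r_3 = 4.4310
beam 4: φ=45°, α=300°
  direction (0.5000, -0.8660); cell (3,5); t to first gridline: x 0.6800, y 0.3233 (then +2.0000 / +1.1547)
    (3,4) via y @ 0.3233
    (4,4) via x @ 0.6800
    (4,3) via y @ 1.4780
    (4,2) via y @ 2.6327
    (5,2) via x @ 2.6800  # hit
  → r_4 = 2.6800
beam 5: φ=90°, α=345°
  direction (0.9659, -0.2588); cell (3,5); t to first gridline: x 0.3520, y 1.0818 (then +1.0353 / +3.8637)
    (4,5) via x @ 0.3520  # hit
  → r_5 = 0.3520

ranges = [2.7538, 3.0715, 4.4310, 2.6800, 0.3520]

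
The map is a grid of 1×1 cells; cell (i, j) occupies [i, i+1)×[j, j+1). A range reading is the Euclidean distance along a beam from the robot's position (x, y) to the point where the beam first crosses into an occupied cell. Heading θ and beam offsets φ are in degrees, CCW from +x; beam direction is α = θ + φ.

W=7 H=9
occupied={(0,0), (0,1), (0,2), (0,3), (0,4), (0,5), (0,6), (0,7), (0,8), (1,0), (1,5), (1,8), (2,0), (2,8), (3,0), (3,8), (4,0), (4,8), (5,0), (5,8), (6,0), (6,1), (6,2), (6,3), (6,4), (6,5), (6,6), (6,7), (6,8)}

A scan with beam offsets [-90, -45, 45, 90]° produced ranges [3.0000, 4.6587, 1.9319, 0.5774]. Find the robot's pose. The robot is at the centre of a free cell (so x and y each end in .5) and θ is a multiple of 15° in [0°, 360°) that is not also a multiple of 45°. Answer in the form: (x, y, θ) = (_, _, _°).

The pose lattice has 34·16 = 544 candidates. Test each by forward raycasting.
  (4.5, 7.5, 195°): beam 1 = 0.5176 ≠ 3.0000 ✗
  (1.5, 1.5, 105°): beam 1 = 4.6587 ≠ 3.0000 ✗
  (2.5, 7.5, 195°): beam 1 = 0.5176 ≠ 3.0000 ✗
  (5.5, 1.5, 240°): beam 1 = 5.1962 ≠ 3.0000 ✗
  …
  (1.5, 2.5, 60°): r_1=3.0000, r_2=4.6587, r_3=1.9319, r_4=0.5774 — all match ✓
No second candidate reproduces the full scan.

(x, y, θ) = (1.5, 2.5, 60°)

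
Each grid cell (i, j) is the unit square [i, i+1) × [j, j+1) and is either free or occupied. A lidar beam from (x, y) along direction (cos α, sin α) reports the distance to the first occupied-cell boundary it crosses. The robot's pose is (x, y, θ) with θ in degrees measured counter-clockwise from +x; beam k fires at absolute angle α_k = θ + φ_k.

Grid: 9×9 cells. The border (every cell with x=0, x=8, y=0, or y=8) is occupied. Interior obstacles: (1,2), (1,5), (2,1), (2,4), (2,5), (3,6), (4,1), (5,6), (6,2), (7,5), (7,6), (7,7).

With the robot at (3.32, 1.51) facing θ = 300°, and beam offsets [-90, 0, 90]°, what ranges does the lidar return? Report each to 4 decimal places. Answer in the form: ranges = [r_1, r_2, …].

ranges = [0.3695, 0.5889, 0.7852]

beam 1: φ=-90°, α=210°
  dir = (cos 210°, sin 210°) = (-0.8660, -0.5000); from cell (3,1)
  next x-line at t=0.3695, next y-line at t=1.0200; Δt_x=1.1547, Δt_y=2.0000
    x: enter (2,1) at t=0.3695 ← occupied
  → r_1 = 0.3695
beam 2: φ=0°, α=300°
  dir = (cos 300°, sin 300°) = (0.5000, -0.8660); from cell (3,1)
  next x-line at t=1.3600, next y-line at t=0.5889; Δt_x=2.0000, Δt_y=1.1547
    y: enter (3,0) at t=0.5889 ← occupied
  → r_2 = 0.5889
beam 3: φ=90°, α=30°
  dir = (cos 30°, sin 30°) = (0.8660, 0.5000); from cell (3,1)
  next x-line at t=0.7852, next y-line at t=0.9800; Δt_x=1.1547, Δt_y=2.0000
    x: enter (4,1) at t=0.7852 ← occupied
  → r_3 = 0.7852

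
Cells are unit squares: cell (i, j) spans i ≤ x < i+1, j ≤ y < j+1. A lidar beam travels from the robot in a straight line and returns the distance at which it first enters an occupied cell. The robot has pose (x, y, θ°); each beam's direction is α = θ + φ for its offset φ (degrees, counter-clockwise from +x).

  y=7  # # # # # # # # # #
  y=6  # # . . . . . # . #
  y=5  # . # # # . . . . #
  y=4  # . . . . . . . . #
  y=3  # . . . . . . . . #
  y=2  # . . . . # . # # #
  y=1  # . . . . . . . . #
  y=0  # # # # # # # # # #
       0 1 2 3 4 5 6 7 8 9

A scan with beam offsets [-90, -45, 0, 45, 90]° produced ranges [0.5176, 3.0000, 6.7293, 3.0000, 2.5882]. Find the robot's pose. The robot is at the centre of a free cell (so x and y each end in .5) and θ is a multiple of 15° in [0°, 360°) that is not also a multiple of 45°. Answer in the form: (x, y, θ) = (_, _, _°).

The pose lattice has 40·16 = 640 candidates. Test each by forward raycasting.
  (2.5, 1.5, 15°): beam 2 = 1.0000 ≠ 3.0000 ✗
  (6.5, 4.5, 120°): beam 1 = 2.8868 ≠ 0.5176 ✗
  (5.5, 6.5, 195°): beam 2 = 1.0000 ≠ 3.0000 ✗
  (4.5, 3.5, 60°): beam 1 = 1.0000 ≠ 0.5176 ✗
  …
  (7.5, 5.5, 195°): r_1=0.5176, r_2=3.0000, r_3=6.7293, r_4=3.0000, r_5=2.5882 — all match ✓
No second candidate reproduces the full scan.

(x, y, θ) = (7.5, 5.5, 195°)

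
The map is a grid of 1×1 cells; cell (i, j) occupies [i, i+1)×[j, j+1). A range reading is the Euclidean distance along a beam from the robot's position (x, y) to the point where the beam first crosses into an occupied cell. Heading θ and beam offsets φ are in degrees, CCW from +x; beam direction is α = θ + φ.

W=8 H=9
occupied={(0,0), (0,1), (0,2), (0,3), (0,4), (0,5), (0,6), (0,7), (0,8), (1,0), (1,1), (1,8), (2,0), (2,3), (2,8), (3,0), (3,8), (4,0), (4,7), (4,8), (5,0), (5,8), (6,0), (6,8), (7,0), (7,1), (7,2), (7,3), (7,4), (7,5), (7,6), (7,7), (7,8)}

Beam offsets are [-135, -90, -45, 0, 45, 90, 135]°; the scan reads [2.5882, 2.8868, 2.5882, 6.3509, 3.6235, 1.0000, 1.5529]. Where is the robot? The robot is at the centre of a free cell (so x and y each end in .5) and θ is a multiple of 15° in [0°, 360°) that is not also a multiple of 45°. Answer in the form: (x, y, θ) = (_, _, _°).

Candidates: 39 free-cell centres × 16 headings = 624 poses. Raycast each; keep the one whose scan matches to 4 dp.
  (3.5, 6.5, 30°): beam 2 = 6.3509 ≠ 2.8868 ✗
  (2.5, 2.5, 15°): beam 1 = 1.0000 ≠ 2.5882 ✗
  (5.5, 5.5, 285°): beam 1 = 5.0000 ≠ 2.5882 ✗
  (1.5, 2.5, 285°): beam 1 = 0.5774 ≠ 2.5882 ✗
  …
  (3.5, 6.5, 300°): r_1=2.5882, r_2=2.8868, r_3=2.5882, r_4=6.3509, r_5=3.6235, r_6=1.0000, r_7=1.5529 — all match ✓
No second candidate reproduces the full scan.

(x, y, θ) = (3.5, 6.5, 300°)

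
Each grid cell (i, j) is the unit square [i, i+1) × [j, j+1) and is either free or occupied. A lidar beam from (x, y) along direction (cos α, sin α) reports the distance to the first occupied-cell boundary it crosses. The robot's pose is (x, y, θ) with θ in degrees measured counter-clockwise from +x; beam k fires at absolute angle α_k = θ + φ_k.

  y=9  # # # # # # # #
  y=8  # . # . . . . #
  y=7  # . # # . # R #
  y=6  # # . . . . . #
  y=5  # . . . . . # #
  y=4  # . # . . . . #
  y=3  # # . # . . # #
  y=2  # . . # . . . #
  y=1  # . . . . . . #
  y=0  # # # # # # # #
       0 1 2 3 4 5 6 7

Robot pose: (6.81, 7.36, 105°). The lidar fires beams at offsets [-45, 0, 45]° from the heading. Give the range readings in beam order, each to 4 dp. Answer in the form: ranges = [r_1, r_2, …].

ranges = [0.3800, 1.6979, 0.9353]

beam 1: φ=-45°, α=60°
  dir = (cos 60°, sin 60°) = (0.5000, 0.8660); from cell (6,7)
  next x-line at t=0.3800, next y-line at t=0.7390; Δt_x=2.0000, Δt_y=1.1547
    x: enter (7,7) at t=0.3800 ← occupied
  → r_1 = 0.3800
beam 2: φ=0°, α=105°
  dir = (cos 105°, sin 105°) = (-0.2588, 0.9659); from cell (6,7)
  next x-line at t=3.1296, next y-line at t=0.6626; Δt_x=3.8637, Δt_y=1.0353
    y: enter (6,8) at t=0.6626
    y: enter (6,9) at t=1.6979 ← occupied
  → r_2 = 1.6979
beam 3: φ=45°, α=150°
  dir = (cos 150°, sin 150°) = (-0.8660, 0.5000); from cell (6,7)
  next x-line at t=0.9353, next y-line at t=1.2800; Δt_x=1.1547, Δt_y=2.0000
    x: enter (5,7) at t=0.9353 ← occupied
  → r_3 = 0.9353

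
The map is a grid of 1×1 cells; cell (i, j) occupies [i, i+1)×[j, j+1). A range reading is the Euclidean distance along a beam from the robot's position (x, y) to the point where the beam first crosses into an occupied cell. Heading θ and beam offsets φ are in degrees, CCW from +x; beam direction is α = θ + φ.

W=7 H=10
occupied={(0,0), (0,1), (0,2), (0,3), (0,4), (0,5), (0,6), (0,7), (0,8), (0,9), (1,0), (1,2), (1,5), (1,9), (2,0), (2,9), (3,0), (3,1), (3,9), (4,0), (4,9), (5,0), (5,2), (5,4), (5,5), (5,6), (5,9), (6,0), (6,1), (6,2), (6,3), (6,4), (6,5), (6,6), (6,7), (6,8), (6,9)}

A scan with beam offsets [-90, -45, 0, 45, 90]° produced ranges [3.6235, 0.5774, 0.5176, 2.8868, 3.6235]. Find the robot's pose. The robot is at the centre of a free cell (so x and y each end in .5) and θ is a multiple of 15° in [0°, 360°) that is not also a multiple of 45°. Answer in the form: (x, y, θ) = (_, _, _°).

(x, y, θ) = (2.5, 5.5, 195°)

The pose lattice has 33·16 = 528 candidates. Test each by forward raycasting.
  (5.5, 3.5, 285°): beam 4 = 0.5774 ≠ 2.8868 ✗
  (1.5, 3.5, 285°): beam 1 = 0.5176 ≠ 3.6235 ✗
  (4.5, 5.5, 60°): beam 1 = 0.5774 ≠ 3.6235 ✗
  (2.5, 2.5, 120°): beam 1 = 3.0000 ≠ 3.6235 ✗
  (4.5, 3.5, 285°): beam 1 = 2.5882 ≠ 3.6235 ✗
  …
  (2.5, 5.5, 195°): r_1=3.6235, r_2=0.5774, r_3=0.5176, r_4=2.8868, r_5=3.6235 — all match ✓
No second candidate reproduces the full scan.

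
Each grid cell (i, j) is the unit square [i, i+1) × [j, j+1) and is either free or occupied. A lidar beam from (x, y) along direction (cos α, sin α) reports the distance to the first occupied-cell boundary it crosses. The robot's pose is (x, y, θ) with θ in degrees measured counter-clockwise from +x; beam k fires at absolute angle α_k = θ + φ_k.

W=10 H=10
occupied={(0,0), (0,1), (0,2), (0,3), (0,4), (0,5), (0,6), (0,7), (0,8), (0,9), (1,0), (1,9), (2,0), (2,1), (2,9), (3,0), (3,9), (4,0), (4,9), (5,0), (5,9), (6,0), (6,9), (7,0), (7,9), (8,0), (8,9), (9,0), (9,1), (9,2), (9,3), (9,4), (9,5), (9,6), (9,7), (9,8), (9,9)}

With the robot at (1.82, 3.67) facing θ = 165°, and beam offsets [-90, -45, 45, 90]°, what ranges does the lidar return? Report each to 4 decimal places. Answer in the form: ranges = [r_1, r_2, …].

beam 1: φ=-90°, α=75°
  dir = (cos 75°, sin 75°) = (0.2588, 0.9659); from cell (1,3)
  next x-line at t=0.6955, next y-line at t=0.3416; Δt_x=3.8637, Δt_y=1.0353
    y: enter (1,4) at t=0.3416
    x: enter (2,4) at t=0.6955
    y: enter (2,5) at t=1.3769
    y: enter (2,6) at t=2.4122
    y: enter (2,7) at t=3.4475
    y: enter (2,8) at t=4.4827
    x: enter (3,8) at t=4.5592
    y: enter (3,9) at t=5.5180 ← occupied
  → r_1 = 5.5180
beam 2: φ=-45°, α=120°
  dir = (cos 120°, sin 120°) = (-0.5000, 0.8660); from cell (1,3)
  next x-line at t=1.6400, next y-line at t=0.3811; Δt_x=2.0000, Δt_y=1.1547
    y: enter (1,4) at t=0.3811
    y: enter (1,5) at t=1.5358
    x: enter (0,5) at t=1.6400 ← occupied
  → r_2 = 1.6400
beam 3: φ=45°, α=210°
  dir = (cos 210°, sin 210°) = (-0.8660, -0.5000); from cell (1,3)
  next x-line at t=0.9469, next y-line at t=1.3400; Δt_x=1.1547, Δt_y=2.0000
    x: enter (0,3) at t=0.9469 ← occupied
  → r_3 = 0.9469
beam 4: φ=90°, α=255°
  dir = (cos 255°, sin 255°) = (-0.2588, -0.9659); from cell (1,3)
  next x-line at t=3.1682, next y-line at t=0.6936; Δt_x=3.8637, Δt_y=1.0353
    y: enter (1,2) at t=0.6936
    y: enter (1,1) at t=1.7289
    y: enter (1,0) at t=2.7642 ← occupied
  → r_4 = 2.7642

ranges = [5.5180, 1.6400, 0.9469, 2.7642]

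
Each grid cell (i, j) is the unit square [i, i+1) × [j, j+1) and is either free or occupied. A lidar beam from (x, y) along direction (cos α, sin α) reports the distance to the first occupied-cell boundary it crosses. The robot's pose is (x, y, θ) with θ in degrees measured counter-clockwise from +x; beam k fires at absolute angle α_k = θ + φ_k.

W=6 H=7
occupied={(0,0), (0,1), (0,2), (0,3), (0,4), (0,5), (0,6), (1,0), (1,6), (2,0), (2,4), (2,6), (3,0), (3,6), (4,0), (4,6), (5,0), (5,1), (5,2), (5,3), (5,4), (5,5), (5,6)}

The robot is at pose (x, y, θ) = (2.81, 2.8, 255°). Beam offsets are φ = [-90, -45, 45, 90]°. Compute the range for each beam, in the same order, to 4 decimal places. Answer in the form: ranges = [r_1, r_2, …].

beam 1: φ=-90°, α=165°
  dir = (cos 165°, sin 165°) = (-0.9659, 0.2588); from cell (2,2)
  next x-line at t=0.8386, next y-line at t=0.7727; Δt_x=1.0353, Δt_y=3.8637
    y: enter (2,3) at t=0.7727
    x: enter (1,3) at t=0.8386
    x: enter (0,3) at t=1.8738 ← occupied
  → r_1 = 1.8738
beam 2: φ=-45°, α=210°
  dir = (cos 210°, sin 210°) = (-0.8660, -0.5000); from cell (2,2)
  next x-line at t=0.9353, next y-line at t=1.6000; Δt_x=1.1547, Δt_y=2.0000
    x: enter (1,2) at t=0.9353
    y: enter (1,1) at t=1.6000
    x: enter (0,1) at t=2.0900 ← occupied
  → r_2 = 2.0900
beam 3: φ=45°, α=300°
  dir = (cos 300°, sin 300°) = (0.5000, -0.8660); from cell (2,2)
  next x-line at t=0.3800, next y-line at t=0.9238; Δt_x=2.0000, Δt_y=1.1547
    x: enter (3,2) at t=0.3800
    y: enter (3,1) at t=0.9238
    y: enter (3,0) at t=2.0785 ← occupied
  → r_3 = 2.0785
beam 4: φ=90°, α=345°
  dir = (cos 345°, sin 345°) = (0.9659, -0.2588); from cell (2,2)
  next x-line at t=0.1967, next y-line at t=3.0910; Δt_x=1.0353, Δt_y=3.8637
    x: enter (3,2) at t=0.1967
    x: enter (4,2) at t=1.2320
    x: enter (5,2) at t=2.2673 ← occupied
  → r_4 = 2.2673

ranges = [1.8738, 2.0900, 2.0785, 2.2673]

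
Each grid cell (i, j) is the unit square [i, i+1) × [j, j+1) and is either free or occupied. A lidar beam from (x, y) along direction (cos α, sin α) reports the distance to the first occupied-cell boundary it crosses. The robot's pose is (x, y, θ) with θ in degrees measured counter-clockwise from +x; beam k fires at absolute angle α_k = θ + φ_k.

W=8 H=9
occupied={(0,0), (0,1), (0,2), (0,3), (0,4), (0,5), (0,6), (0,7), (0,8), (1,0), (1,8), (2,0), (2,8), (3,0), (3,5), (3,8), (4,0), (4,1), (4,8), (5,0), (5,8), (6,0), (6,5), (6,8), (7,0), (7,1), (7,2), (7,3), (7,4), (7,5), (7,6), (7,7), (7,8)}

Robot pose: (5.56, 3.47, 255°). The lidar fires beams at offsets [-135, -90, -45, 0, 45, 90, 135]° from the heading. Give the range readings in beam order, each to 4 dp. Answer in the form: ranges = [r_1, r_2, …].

beam 1: φ=-135°, α=120°
  direction (-0.5000, 0.8660); cell (5,3); t to first gridline: x 1.1200, y 0.6120 (then +2.0000 / +1.1547)
    (5,4) via y @ 0.6120
    (4,4) via x @ 1.1200
    (4,5) via y @ 1.7667
    (4,6) via y @ 2.9214
    (3,6) via x @ 3.1200
    (3,7) via y @ 4.0761
    (2,7) via x @ 5.1200
    (2,8) via y @ 5.2308  # hit
  → r_1 = 5.2308
beam 2: φ=-90°, α=165°
  direction (-0.9659, 0.2588); cell (5,3); t to first gridline: x 0.5798, y 2.0478 (then +1.0353 / +3.8637)
    (4,3) via x @ 0.5798
    (3,3) via x @ 1.6150
    (3,4) via y @ 2.0478
    (2,4) via x @ 2.6503
    (1,4) via x @ 3.6856
    (0,4) via x @ 4.7209  # hit
  → r_2 = 4.7209
beam 3: φ=-45°, α=210°
  direction (-0.8660, -0.5000); cell (5,3); t to first gridline: x 0.6466, y 0.9400 (then +1.1547 / +2.0000)
    (4,3) via x @ 0.6466
    (4,2) via y @ 0.9400
    (3,2) via x @ 1.8013
    (3,1) via y @ 2.9400
    (2,1) via x @ 2.9560
    (1,1) via x @ 4.1107
    (1,0) via y @ 4.9400  # hit
  → r_3 = 4.9400
beam 4: φ=0°, α=255°
  direction (-0.2588, -0.9659); cell (5,3); t to first gridline: x 2.1637, y 0.4866 (then +3.8637 / +1.0353)
    (5,2) via y @ 0.4866
    (5,1) via y @ 1.5219
    (4,1) via x @ 2.1637  # hit
  → r_4 = 2.1637
beam 5: φ=45°, α=300°
  direction (0.5000, -0.8660); cell (5,3); t to first gridline: x 0.8800, y 0.5427 (then +2.0000 / +1.1547)
    (5,2) via y @ 0.5427
    (6,2) via x @ 0.8800
    (6,1) via y @ 1.6974
    (6,0) via y @ 2.8521  # hit
  → r_5 = 2.8521
beam 6: φ=90°, α=345°
  direction (0.9659, -0.2588); cell (5,3); t to first gridline: x 0.4555, y 1.8159 (then +1.0353 / +3.8637)
    (6,3) via x @ 0.4555
    (7,3) via x @ 1.4908  # hit
  → r_6 = 1.4908
beam 7: φ=135°, α=30°
  direction (0.8660, 0.5000); cell (5,3); t to first gridline: x 0.5081, y 1.0600 (then +1.1547 / +2.0000)
    (6,3) via x @ 0.5081
    (6,4) via y @ 1.0600
    (7,4) via x @ 1.6628  # hit
  → r_7 = 1.6628

ranges = [5.2308, 4.7209, 4.9400, 2.1637, 2.8521, 1.4908, 1.6628]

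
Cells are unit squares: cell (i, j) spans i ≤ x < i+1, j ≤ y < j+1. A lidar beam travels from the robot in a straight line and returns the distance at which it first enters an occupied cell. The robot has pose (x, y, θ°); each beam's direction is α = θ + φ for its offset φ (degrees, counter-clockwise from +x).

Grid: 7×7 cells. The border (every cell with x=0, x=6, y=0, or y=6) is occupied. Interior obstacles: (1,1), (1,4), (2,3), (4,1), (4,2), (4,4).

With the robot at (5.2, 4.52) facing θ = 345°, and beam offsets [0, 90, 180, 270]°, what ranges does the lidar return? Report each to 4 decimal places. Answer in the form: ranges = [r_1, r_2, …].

beam 1: φ=0°, α=345°
  cosα=0.9659 sinα=-0.2588 | (5,4) | tMaxX 0.8282 tMaxY 2.0091 | tΔX 1.0353 tΔY 3.8637
    t=0.8282 [x] (6,4) — stop
  → r_1 = 0.8282
beam 2: φ=90°, α=75°
  cosα=0.2588 sinα=0.9659 | (5,4) | tMaxX 3.0910 tMaxY 0.4969 | tΔX 3.8637 tΔY 1.0353
    t=0.4969 [y] (5,5)
    t=1.5322 [y] (5,6) — stop
  → r_2 = 1.5322
beam 3: φ=180°, α=165°
  cosα=-0.9659 sinα=0.2588 | (5,4) | tMaxX 0.2071 tMaxY 1.8546 | tΔX 1.0353 tΔY 3.8637
    t=0.2071 [x] (4,4) — stop
  → r_3 = 0.2071
beam 4: φ=270°, α=255°
  cosα=-0.2588 sinα=-0.9659 | (5,4) | tMaxX 0.7727 tMaxY 0.5383 | tΔX 3.8637 tΔY 1.0353
    t=0.5383 [y] (5,3)
    t=0.7727 [x] (4,3)
    t=1.5736 [y] (4,2) — stop
  → r_4 = 1.5736

ranges = [0.8282, 1.5322, 0.2071, 1.5736]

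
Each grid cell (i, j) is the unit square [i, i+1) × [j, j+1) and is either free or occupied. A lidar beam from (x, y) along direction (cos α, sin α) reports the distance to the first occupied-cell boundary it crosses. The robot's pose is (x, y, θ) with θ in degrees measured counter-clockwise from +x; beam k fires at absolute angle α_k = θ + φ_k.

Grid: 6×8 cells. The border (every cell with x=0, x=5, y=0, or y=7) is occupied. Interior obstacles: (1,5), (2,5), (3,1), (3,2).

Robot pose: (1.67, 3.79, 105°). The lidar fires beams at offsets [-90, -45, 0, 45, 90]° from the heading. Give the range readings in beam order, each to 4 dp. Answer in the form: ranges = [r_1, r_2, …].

ranges = [3.4475, 1.3972, 1.2527, 0.7736, 0.6936]

beam 1: φ=-90°, α=15°
  dir = (cos 15°, sin 15°) = (0.9659, 0.2588); from cell (1,3)
  next x-line at t=0.3416, next y-line at t=0.8114; Δt_x=1.0353, Δt_y=3.8637
    x: enter (2,3) at t=0.3416
    y: enter (2,4) at t=0.8114
    x: enter (3,4) at t=1.3769
    x: enter (4,4) at t=2.4122
    x: enter (5,4) at t=3.4475 ← occupied
  → r_1 = 3.4475
beam 2: φ=-45°, α=60°
  dir = (cos 60°, sin 60°) = (0.5000, 0.8660); from cell (1,3)
  next x-line at t=0.6600, next y-line at t=0.2425; Δt_x=2.0000, Δt_y=1.1547
    y: enter (1,4) at t=0.2425
    x: enter (2,4) at t=0.6600
    y: enter (2,5) at t=1.3972 ← occupied
  → r_2 = 1.3972
beam 3: φ=0°, α=105°
  dir = (cos 105°, sin 105°) = (-0.2588, 0.9659); from cell (1,3)
  next x-line at t=2.5887, next y-line at t=0.2174; Δt_x=3.8637, Δt_y=1.0353
    y: enter (1,4) at t=0.2174
    y: enter (1,5) at t=1.2527 ← occupied
  → r_3 = 1.2527
beam 4: φ=45°, α=150°
  dir = (cos 150°, sin 150°) = (-0.8660, 0.5000); from cell (1,3)
  next x-line at t=0.7736, next y-line at t=0.4200; Δt_x=1.1547, Δt_y=2.0000
    y: enter (1,4) at t=0.4200
    x: enter (0,4) at t=0.7736 ← occupied
  → r_4 = 0.7736
beam 5: φ=90°, α=195°
  dir = (cos 195°, sin 195°) = (-0.9659, -0.2588); from cell (1,3)
  next x-line at t=0.6936, next y-line at t=3.0523; Δt_x=1.0353, Δt_y=3.8637
    x: enter (0,3) at t=0.6936 ← occupied
  → r_5 = 0.6936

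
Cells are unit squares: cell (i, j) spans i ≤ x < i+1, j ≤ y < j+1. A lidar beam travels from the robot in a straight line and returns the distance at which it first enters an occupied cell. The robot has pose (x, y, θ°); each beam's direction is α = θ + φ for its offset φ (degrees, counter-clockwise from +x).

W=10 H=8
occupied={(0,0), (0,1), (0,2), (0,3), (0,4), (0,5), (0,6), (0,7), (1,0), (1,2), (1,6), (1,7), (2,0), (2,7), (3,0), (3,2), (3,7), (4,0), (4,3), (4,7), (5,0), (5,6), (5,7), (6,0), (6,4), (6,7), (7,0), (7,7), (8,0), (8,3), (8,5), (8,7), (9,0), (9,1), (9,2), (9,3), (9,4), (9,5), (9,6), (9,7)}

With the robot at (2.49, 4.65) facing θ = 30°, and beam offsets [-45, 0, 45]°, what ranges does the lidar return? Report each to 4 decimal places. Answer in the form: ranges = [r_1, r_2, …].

ranges = [2.5114, 2.8983, 2.4329]

beam 1: φ=-45°, α=345°
  d=(0.9659,-0.2588)  start (2,4)  tX=0.5280 tY=2.5114  stride 1/|dx|=1.0353 1/|dy|=3.8637
    cross x-line → (3,4), t=0.5280
    cross x-line → (4,4), t=1.5633
    cross y-line → (4,3), t=2.5114 (wall)
  → r_1 = 2.5114
beam 2: φ=0°, α=30°
  d=(0.8660,0.5000)  start (2,4)  tX=0.5889 tY=0.7000  stride 1/|dx|=1.1547 1/|dy|=2.0000
    cross x-line → (3,4), t=0.5889
    cross y-line → (3,5), t=0.7000
    cross x-line → (4,5), t=1.7436
    cross y-line → (4,6), t=2.7000
    cross x-line → (5,6), t=2.8983 (wall)
  → r_2 = 2.8983
beam 3: φ=45°, α=75°
  d=(0.2588,0.9659)  start (2,4)  tX=1.9705 tY=0.3623  stride 1/|dx|=3.8637 1/|dy|=1.0353
    cross y-line → (2,5), t=0.3623
    cross y-line → (2,6), t=1.3976
    cross x-line → (3,6), t=1.9705
    cross y-line → (3,7), t=2.4329 (wall)
  → r_3 = 2.4329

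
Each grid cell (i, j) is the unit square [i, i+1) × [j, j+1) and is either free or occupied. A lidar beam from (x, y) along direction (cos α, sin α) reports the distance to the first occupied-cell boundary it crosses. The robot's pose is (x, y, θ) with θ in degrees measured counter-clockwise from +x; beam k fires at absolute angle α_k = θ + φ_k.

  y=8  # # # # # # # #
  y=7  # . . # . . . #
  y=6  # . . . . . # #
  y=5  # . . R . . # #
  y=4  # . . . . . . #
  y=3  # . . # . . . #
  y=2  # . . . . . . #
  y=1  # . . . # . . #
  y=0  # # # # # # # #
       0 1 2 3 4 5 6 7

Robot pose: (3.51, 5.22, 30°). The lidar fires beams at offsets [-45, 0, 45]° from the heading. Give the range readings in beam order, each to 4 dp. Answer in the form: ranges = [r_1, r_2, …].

ranges = [3.6131, 2.8752, 1.8428]

beam 1: φ=-45°, α=345°
  dir = (cos 345°, sin 345°) = (0.9659, -0.2588); from cell (3,5)
  next x-line at t=0.5073, next y-line at t=0.8500; Δt_x=1.0353, Δt_y=3.8637
    x: enter (4,5) at t=0.5073
    y: enter (4,4) at t=0.8500
    x: enter (5,4) at t=1.5426
    x: enter (6,4) at t=2.5778
    x: enter (7,4) at t=3.6131 ← occupied
  → r_1 = 3.6131
beam 2: φ=0°, α=30°
  dir = (cos 30°, sin 30°) = (0.8660, 0.5000); from cell (3,5)
  next x-line at t=0.5658, next y-line at t=1.5600; Δt_x=1.1547, Δt_y=2.0000
    x: enter (4,5) at t=0.5658
    y: enter (4,6) at t=1.5600
    x: enter (5,6) at t=1.7205
    x: enter (6,6) at t=2.8752 ← occupied
  → r_2 = 2.8752
beam 3: φ=45°, α=75°
  dir = (cos 75°, sin 75°) = (0.2588, 0.9659); from cell (3,5)
  next x-line at t=1.8932, next y-line at t=0.8075; Δt_x=3.8637, Δt_y=1.0353
    y: enter (3,6) at t=0.8075
    y: enter (3,7) at t=1.8428 ← occupied
  → r_3 = 1.8428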